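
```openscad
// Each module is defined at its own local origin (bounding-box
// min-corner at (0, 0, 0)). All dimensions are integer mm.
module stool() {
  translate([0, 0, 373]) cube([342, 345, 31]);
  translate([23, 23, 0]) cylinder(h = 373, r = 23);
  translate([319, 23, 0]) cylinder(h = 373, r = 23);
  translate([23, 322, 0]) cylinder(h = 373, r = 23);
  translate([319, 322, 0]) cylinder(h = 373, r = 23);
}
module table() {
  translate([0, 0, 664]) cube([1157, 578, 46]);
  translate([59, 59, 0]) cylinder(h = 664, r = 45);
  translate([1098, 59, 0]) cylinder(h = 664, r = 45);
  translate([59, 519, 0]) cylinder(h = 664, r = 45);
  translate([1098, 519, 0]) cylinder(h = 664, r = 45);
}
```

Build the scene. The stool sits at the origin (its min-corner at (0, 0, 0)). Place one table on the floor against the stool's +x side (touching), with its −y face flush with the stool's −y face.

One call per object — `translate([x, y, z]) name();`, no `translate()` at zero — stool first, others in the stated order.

stool();
translate([342, 0, 0]) table();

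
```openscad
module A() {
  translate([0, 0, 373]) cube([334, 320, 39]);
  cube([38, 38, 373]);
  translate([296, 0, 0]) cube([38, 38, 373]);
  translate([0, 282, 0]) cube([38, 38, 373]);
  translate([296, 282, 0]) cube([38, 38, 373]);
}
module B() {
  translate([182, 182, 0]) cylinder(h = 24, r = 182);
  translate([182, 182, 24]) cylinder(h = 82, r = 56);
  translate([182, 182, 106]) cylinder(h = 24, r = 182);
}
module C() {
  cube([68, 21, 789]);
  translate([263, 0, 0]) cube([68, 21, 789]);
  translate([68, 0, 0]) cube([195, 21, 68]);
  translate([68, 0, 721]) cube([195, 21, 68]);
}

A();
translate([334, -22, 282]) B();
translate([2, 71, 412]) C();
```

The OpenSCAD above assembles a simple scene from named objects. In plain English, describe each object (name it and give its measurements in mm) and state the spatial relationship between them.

A is a four-legged stool. The seat is 334×320 mm, 39 mm thick, top at z = 412 mm. It stands on four square legs, each 38×38 mm in cross-section, from z = 0 to the seat underside, each flush with a corner of the seat.

B is a spool: two coaxial disc flanges of radius 182 mm and thickness 24 mm, joined by a core cylinder of radius 56 mm and height 82 mm. The lower flange rests on z = 0 and the three cylinders share a vertical axis.

C is a rectangular picture frame lying in the x–z plane (depth along y). The opening is 195 mm wide (x) by 653 mm tall (z), surrounded by a border 68 mm wide on all four sides. The frame is 21 mm deep and is made of two full-height vertical stiles with two horizontal rails fitted between them.

The spool is beside the stool with their tops flush at z = 412. The picture frame is on top of the stool.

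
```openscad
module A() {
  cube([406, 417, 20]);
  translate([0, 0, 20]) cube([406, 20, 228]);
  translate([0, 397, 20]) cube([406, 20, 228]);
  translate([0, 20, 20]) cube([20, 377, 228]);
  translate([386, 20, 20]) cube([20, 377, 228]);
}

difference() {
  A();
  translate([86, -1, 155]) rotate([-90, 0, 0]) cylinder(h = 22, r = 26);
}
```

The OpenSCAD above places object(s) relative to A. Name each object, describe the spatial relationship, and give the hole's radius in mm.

The subtracted cylinder has r = 26 mm.

A is an open box. The open box has a circular hole through its front wall. The hole's radius is 26 mm.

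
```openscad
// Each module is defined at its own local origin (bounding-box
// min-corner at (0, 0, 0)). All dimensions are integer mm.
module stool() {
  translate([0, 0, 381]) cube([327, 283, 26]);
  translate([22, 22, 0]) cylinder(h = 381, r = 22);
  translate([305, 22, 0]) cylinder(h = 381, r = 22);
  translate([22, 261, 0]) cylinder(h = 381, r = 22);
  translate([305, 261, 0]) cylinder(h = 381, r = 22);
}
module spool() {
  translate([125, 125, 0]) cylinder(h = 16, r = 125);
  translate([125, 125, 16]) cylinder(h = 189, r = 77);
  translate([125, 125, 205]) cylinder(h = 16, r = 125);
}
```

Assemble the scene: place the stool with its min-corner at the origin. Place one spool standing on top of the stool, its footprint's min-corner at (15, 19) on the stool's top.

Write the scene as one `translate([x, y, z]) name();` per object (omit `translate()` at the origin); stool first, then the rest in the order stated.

stool();
translate([15, 19, 407]) spool();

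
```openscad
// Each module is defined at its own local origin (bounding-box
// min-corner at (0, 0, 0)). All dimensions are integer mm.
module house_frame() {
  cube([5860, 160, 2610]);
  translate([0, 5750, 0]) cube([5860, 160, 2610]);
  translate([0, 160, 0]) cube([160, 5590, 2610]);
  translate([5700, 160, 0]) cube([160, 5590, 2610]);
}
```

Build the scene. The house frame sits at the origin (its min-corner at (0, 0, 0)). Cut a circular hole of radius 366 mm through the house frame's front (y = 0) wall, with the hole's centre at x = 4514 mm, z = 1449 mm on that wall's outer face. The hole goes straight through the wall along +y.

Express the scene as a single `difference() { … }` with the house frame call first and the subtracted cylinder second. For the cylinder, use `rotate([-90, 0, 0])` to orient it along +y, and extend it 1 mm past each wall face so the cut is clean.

difference() {
  house_frame();
  translate([4514, -1, 1449]) rotate([-90, 0, 0]) cylinder(h = 162, r = 366);
}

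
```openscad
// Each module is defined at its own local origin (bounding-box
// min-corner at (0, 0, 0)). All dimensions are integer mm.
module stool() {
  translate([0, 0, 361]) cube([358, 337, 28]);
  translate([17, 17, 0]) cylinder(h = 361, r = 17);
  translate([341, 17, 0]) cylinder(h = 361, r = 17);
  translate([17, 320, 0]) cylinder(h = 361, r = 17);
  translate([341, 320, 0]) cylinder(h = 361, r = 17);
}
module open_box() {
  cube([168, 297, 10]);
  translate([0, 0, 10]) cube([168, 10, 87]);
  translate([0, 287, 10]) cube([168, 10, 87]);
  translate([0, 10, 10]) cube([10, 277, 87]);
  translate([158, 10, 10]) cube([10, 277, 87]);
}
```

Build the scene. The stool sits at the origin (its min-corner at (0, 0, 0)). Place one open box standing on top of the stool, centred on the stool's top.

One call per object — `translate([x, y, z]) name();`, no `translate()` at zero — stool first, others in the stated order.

stool();
translate([95, 20, 389]) open_box();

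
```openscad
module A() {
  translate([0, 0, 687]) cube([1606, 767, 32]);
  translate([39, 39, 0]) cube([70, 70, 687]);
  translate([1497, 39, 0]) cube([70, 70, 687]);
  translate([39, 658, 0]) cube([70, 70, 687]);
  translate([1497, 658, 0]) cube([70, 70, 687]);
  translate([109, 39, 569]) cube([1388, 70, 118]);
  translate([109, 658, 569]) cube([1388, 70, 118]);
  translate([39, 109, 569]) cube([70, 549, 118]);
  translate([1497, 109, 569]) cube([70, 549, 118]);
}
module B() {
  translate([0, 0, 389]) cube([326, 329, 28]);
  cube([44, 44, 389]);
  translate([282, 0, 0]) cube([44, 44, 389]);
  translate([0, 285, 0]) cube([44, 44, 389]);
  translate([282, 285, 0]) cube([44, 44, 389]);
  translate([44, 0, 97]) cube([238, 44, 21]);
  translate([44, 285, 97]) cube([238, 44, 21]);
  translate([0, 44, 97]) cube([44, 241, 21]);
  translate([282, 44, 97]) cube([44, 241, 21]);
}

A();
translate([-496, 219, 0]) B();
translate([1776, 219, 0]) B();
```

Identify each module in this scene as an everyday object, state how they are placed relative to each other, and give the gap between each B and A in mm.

A is a table. B is a stool. Two stools sit around the table at the −x, +x sides. The gap between each stool and the table is 170 mm.

Each stool's nearest face is 170 mm from the table's bounding box.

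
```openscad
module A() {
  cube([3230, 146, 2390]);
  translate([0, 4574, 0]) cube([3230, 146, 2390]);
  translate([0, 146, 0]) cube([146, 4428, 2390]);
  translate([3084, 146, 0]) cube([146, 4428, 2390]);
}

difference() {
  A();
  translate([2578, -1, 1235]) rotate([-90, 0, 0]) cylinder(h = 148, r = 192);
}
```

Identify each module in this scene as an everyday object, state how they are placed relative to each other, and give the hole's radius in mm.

The subtracted cylinder has r = 192 mm.

A is a house frame. The house frame has a circular hole through its front wall. The hole's radius is 192 mm.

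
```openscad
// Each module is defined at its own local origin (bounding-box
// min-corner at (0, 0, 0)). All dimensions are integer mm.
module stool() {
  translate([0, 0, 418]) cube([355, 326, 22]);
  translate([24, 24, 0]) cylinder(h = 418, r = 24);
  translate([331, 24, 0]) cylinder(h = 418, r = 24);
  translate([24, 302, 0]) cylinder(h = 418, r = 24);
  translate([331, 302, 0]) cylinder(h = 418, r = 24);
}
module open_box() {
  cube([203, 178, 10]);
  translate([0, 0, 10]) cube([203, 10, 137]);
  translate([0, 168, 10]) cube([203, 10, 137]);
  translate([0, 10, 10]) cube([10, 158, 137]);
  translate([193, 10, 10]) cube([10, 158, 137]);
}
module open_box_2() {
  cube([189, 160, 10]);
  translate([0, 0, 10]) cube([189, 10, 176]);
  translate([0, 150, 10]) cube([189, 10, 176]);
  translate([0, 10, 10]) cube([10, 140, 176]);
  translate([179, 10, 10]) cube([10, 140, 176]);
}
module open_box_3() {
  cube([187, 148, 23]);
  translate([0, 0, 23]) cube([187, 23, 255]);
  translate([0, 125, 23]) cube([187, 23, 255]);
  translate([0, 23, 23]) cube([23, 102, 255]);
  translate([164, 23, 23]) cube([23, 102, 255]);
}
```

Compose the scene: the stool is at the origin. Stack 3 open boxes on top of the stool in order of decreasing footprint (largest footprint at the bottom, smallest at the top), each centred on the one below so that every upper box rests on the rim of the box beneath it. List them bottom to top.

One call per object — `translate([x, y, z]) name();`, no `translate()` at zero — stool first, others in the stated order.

stool();
translate([76, 74, 440]) open_box();
translate([83, 83, 587]) open_box_2();
translate([84, 89, 773]) open_box_3();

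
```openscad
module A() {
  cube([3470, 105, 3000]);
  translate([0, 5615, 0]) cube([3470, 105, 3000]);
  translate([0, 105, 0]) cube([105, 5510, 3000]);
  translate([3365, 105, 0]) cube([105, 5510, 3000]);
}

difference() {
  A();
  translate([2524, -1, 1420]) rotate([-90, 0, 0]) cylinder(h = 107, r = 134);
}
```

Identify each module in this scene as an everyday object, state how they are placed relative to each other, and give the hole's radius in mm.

The subtracted cylinder has r = 134 mm.

A is a house frame. The house frame has a circular hole through its front wall. The hole's radius is 134 mm.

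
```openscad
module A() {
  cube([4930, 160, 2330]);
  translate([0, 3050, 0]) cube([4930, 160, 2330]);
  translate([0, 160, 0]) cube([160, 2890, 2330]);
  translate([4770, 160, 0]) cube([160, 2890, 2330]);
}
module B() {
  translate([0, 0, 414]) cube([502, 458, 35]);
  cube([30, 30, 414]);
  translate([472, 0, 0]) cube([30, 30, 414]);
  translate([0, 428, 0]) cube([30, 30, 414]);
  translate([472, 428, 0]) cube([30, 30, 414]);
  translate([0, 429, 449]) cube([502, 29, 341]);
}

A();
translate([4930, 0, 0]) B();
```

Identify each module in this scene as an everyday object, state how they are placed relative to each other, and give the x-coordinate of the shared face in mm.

The house frame's +x face and the chair's −x face are both at x = 4930 mm.

A is a house frame. B is a chair. The chair is against the house frame's +x side, with their −y faces flush. The x-coordinate of the shared face is 4930 mm.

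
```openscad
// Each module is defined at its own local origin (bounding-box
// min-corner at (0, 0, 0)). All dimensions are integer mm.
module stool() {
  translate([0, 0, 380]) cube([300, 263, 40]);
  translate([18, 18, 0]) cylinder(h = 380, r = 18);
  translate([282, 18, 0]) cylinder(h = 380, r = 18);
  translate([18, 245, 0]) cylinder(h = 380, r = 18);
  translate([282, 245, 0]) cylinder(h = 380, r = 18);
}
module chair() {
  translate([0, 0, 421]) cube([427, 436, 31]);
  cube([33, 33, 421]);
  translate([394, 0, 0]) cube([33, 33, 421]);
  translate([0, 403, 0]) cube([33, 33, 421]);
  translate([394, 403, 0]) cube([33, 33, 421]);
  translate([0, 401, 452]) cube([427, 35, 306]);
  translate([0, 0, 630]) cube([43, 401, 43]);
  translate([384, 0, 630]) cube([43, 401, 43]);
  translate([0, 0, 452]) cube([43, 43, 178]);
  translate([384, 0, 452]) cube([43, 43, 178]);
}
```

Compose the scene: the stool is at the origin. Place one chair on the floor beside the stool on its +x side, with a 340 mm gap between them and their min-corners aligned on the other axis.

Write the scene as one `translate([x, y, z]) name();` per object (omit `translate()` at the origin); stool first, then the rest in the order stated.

stool();
translate([640, 0, 0]) chair();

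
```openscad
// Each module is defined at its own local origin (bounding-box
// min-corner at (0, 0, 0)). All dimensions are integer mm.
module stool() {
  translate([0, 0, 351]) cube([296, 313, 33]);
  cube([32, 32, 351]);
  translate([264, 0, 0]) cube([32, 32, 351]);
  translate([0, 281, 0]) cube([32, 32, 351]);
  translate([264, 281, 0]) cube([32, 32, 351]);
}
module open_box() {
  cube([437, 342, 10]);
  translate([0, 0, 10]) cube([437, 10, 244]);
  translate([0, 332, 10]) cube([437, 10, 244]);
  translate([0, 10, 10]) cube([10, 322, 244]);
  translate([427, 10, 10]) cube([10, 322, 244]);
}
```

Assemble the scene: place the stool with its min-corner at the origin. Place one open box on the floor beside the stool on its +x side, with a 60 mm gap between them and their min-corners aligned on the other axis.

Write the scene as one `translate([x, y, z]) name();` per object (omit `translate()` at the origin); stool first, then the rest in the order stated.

stool();
translate([356, 0, 0]) open_box();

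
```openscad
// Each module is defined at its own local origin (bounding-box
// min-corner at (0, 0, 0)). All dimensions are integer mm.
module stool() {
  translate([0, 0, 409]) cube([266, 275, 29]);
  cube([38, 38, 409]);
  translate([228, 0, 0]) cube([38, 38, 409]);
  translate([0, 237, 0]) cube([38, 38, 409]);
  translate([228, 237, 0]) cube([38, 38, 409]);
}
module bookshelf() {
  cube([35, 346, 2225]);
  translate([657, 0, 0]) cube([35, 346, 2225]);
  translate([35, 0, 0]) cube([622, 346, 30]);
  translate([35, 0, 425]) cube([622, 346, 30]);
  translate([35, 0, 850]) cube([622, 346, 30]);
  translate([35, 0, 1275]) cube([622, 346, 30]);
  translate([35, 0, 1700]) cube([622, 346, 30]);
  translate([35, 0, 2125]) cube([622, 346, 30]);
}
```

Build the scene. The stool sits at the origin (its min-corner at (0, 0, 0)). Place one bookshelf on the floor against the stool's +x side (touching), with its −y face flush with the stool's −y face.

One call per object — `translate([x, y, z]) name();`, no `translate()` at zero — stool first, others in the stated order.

stool();
translate([266, 0, 0]) bookshelf();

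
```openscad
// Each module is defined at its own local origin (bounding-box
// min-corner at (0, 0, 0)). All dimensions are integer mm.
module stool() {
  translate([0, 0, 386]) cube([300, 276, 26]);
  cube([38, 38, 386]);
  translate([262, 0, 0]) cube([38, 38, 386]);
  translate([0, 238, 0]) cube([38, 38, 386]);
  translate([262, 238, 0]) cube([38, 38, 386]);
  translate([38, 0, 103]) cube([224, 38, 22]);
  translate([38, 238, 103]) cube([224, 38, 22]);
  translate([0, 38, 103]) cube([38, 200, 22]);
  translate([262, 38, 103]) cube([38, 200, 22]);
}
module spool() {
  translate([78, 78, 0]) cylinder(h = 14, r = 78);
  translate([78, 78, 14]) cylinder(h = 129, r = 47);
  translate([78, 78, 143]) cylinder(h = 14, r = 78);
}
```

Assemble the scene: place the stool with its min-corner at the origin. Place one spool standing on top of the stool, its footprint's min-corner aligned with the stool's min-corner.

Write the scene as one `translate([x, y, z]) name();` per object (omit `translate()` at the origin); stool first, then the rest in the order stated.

stool();
translate([0, 0, 412]) spool();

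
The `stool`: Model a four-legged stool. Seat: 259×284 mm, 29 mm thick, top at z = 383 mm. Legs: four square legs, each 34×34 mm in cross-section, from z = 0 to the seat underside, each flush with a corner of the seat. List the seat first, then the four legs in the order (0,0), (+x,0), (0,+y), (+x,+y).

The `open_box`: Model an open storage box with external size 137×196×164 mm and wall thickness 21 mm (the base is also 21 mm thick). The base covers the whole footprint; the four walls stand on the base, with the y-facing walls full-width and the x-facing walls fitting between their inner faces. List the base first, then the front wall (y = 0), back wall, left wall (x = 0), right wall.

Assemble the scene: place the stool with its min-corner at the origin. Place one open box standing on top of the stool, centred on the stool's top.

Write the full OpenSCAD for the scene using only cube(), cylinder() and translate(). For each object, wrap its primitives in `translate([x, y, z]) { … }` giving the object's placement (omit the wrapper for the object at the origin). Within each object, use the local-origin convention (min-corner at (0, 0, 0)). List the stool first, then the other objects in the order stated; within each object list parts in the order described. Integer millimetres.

translate([0, 0, 354]) cube([259, 284, 29]);
cube([34, 34, 354]);
translate([225, 0, 0]) cube([34, 34, 354]);
translate([0, 250, 0]) cube([34, 34, 354]);
translate([225, 250, 0]) cube([34, 34, 354]);
translate([61, 44, 383]) {
  cube([137, 196, 21]);
  translate([0, 0, 21]) cube([137, 21, 143]);
  translate([0, 175, 21]) cube([137, 21, 143]);
  translate([0, 21, 21]) cube([21, 154, 143]);
  translate([116, 21, 21]) cube([21, 154, 143]);
}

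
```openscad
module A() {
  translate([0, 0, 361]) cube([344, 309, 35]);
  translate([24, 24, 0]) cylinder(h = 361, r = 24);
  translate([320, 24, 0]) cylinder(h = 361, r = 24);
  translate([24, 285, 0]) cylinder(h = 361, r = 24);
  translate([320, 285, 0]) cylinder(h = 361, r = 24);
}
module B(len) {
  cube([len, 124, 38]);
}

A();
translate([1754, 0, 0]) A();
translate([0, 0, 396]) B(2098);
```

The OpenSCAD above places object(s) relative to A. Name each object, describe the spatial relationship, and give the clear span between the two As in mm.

Second stool starts at x = 1754; first ends at x = 344; clear span = 1754 − 344 = 1410 mm.

A is a stool. B is a beam. A beam spans the tops of two stools. The clear span between the two stools is 1410 mm.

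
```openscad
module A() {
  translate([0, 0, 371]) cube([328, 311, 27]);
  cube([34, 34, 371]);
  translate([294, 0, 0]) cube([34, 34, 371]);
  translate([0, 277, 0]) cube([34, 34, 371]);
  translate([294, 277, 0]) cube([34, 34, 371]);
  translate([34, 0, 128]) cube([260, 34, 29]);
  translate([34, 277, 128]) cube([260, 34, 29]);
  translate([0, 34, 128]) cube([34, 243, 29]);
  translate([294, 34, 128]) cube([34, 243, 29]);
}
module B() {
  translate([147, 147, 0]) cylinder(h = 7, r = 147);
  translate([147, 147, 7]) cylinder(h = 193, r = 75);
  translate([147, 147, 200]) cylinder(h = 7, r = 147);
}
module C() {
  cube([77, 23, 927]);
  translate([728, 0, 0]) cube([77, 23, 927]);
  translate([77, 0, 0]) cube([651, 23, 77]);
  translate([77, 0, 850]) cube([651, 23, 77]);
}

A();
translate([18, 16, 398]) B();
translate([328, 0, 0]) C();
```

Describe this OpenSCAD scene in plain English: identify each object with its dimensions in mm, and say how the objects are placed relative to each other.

A is a four-legged stool. The seat is a 328×311×27 mm slab whose top surface is at z = 398 mm; four square legs, each 34×34 mm in cross-section, run from the floor (z = 0) to the underside of the seat, each flush with a corner of the seat. Four stretchers, 34 mm wide and 29 mm tall, connect adjacent legs with their undersides at z = 128 mm, each running between the inner faces of the legs it joins and aligned with the legs' outer faces on the other axis.

B is a spool: two coaxial disc flanges of radius 147 mm and thickness 7 mm, joined by a core cylinder of radius 75 mm and height 193 mm. The lower flange rests on z = 0 and the three cylinders share a vertical axis.

C is a picture frame with a 651×773 mm rectangular opening (x by z) and a uniform 77 mm border on every side. Frame depth is 23 mm along y. It is built from two vertical stiles running the full outside height and two horizontal rails spanning the gap between the stiles.

The spool is on top of the stool. The picture frame is against the stool's +x side, with their −y faces flush.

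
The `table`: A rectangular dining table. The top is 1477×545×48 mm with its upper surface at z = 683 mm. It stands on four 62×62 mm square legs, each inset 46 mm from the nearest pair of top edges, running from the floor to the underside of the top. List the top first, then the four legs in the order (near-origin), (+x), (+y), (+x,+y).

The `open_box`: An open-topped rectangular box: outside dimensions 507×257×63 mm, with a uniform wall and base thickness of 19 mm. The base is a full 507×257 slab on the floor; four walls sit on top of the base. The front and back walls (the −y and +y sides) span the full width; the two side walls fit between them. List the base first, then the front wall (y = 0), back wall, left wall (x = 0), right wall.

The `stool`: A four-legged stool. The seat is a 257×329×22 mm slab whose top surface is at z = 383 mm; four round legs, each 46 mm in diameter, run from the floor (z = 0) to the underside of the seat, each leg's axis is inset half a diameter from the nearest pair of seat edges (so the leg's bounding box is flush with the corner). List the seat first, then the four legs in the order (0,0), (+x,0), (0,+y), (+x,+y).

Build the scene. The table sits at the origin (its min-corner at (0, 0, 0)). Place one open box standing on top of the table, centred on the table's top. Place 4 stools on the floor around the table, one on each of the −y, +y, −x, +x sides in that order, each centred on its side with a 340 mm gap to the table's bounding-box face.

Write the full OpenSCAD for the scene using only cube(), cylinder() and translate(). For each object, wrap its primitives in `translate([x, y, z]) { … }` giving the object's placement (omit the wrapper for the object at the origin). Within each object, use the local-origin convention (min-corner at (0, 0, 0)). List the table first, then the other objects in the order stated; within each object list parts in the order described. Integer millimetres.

translate([0, 0, 635]) cube([1477, 545, 48]);
translate([46, 46, 0]) cube([62, 62, 635]);
translate([1369, 46, 0]) cube([62, 62, 635]);
translate([46, 437, 0]) cube([62, 62, 635]);
translate([1369, 437, 0]) cube([62, 62, 635]);
translate([485, 144, 683]) {
  cube([507, 257, 19]);
  translate([0, 0, 19]) cube([507, 19, 44]);
  translate([0, 238, 19]) cube([507, 19, 44]);
  translate([0, 19, 19]) cube([19, 219, 44]);
  translate([488, 19, 19]) cube([19, 219, 44]);
}
translate([610, -669, 0]) {
  translate([0, 0, 361]) cube([257, 329, 22]);
  translate([23, 23, 0]) cylinder(h = 361, r = 23);
  translate([234, 23, 0]) cylinder(h = 361, r = 23);
  translate([23, 306, 0]) cylinder(h = 361, r = 23);
  translate([234, 306, 0]) cylinder(h = 361, r = 23);
}
translate([610, 885, 0]) {
  translate([0, 0, 361]) cube([257, 329, 22]);
  translate([23, 23, 0]) cylinder(h = 361, r = 23);
  translate([234, 23, 0]) cylinder(h = 361, r = 23);
  translate([23, 306, 0]) cylinder(h = 361, r = 23);
  translate([234, 306, 0]) cylinder(h = 361, r = 23);
}
translate([-597, 108, 0]) {
  translate([0, 0, 361]) cube([257, 329, 22]);
  translate([23, 23, 0]) cylinder(h = 361, r = 23);
  translate([234, 23, 0]) cylinder(h = 361, r = 23);
  translate([23, 306, 0]) cylinder(h = 361, r = 23);
  translate([234, 306, 0]) cylinder(h = 361, r = 23);
}
translate([1817, 108, 0]) {
  translate([0, 0, 361]) cube([257, 329, 22]);
  translate([23, 23, 0]) cylinder(h = 361, r = 23);
  translate([234, 23, 0]) cylinder(h = 361, r = 23);
  translate([23, 306, 0]) cylinder(h = 361, r = 23);
  translate([234, 306, 0]) cylinder(h = 361, r = 23);
}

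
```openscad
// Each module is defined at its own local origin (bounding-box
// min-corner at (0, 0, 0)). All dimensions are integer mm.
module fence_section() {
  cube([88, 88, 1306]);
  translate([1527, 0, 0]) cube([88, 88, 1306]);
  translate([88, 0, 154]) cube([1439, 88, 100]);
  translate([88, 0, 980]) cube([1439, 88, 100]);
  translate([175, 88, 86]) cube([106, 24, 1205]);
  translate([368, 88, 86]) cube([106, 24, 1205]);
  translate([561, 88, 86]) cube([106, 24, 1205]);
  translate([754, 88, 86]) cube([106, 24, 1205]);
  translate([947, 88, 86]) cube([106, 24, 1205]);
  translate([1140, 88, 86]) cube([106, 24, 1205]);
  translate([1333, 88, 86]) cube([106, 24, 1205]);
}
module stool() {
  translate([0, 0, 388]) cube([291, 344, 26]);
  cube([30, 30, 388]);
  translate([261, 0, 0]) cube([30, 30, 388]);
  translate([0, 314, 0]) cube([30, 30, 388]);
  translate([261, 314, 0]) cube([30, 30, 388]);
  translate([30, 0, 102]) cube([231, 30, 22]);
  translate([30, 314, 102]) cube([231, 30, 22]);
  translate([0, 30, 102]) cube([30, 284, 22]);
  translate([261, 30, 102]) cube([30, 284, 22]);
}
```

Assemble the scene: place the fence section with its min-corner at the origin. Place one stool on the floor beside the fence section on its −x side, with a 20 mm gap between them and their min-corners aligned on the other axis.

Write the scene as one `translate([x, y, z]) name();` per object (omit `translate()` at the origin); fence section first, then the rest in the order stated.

fence_section();
translate([-311, 0, 0]) stool();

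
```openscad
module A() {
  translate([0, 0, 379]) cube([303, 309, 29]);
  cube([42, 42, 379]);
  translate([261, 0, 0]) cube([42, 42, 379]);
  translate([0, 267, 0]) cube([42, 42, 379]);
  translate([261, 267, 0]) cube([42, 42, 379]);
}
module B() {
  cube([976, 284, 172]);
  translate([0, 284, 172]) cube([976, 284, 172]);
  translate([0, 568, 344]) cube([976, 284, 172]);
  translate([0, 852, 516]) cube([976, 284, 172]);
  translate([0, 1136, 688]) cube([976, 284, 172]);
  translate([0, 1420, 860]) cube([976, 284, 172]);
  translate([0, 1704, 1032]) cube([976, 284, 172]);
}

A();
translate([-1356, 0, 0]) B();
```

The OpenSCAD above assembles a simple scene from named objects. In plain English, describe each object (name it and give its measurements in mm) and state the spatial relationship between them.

A is a four-legged stool. The seat is a 303×309×29 mm slab whose top surface is at z = 408 mm; four square legs, each 42×42 mm in cross-section, run from the floor (z = 0) to the underside of the seat, each flush with a corner of the seat.

B is a straight staircase of 7 solid steps. Each step is 976 mm wide (x), 284 mm deep (y, the going) and 172 mm tall (the rise). The first step rests on the floor; each subsequent step sits one going further in +y and one rise higher in +z, directly behind and above the previous step with no overlap.

The staircase is on the floor beside the stool on its −x side.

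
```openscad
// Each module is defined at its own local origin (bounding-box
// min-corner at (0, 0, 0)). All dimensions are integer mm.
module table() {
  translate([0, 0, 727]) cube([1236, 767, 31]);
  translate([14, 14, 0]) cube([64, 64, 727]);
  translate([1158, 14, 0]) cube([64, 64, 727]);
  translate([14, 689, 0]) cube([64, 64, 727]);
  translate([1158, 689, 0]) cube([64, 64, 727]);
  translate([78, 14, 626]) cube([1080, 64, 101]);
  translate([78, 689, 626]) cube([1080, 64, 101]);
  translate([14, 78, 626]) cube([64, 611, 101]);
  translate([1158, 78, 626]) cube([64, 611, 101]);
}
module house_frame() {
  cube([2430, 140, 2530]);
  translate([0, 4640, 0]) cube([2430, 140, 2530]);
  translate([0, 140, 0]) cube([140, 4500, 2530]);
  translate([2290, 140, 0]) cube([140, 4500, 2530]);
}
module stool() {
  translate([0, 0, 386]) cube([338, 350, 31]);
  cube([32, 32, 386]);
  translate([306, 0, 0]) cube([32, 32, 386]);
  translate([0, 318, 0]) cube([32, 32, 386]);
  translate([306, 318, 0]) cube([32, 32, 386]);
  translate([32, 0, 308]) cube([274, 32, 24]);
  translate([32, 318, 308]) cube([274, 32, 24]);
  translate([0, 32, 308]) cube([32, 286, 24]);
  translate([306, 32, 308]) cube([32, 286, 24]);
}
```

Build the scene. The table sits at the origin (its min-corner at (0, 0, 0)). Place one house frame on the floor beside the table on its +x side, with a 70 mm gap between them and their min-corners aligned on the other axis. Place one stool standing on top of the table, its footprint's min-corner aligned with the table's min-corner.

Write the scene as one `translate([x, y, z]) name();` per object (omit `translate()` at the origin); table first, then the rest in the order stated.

table();
translate([1306, 0, 0]) house_frame();
translate([0, 0, 758]) stool();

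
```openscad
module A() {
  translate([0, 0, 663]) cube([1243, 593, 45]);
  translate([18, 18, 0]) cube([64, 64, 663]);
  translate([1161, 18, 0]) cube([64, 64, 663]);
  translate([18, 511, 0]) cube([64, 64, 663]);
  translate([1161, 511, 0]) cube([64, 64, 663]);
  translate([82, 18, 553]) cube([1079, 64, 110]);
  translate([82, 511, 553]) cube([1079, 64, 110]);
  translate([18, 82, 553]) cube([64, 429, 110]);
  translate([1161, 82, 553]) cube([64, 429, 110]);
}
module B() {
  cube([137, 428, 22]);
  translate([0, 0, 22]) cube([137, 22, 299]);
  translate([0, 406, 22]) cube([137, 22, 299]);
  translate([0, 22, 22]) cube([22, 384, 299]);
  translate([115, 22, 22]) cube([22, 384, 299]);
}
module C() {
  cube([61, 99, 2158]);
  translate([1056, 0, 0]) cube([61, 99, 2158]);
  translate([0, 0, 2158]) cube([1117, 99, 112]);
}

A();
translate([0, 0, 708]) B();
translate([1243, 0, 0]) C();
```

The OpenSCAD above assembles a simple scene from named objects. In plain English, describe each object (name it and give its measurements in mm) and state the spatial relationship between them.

A is a table with a 1243×593 mm rectangular top, 45 mm thick, top surface at z = 708 mm, supported by four 64×64 mm square legs, each inset 18 mm from the nearest pair of top edges, running from the floor. Four apron rails, 64 mm thick and 110 mm tall, run between adjacent legs with their top edges flush with the underside of the top and their outer faces flush with the legs' outer faces.

B is an open storage box with external size 137×428×321 mm and wall thickness 22 mm (the base is also 22 mm thick). The base covers the whole footprint; the four walls stand on the base, with the y-facing walls full-width and the x-facing walls fitting between their inner faces.

C is a rectangular door frame: two vertical jambs of 61×99 mm section, 2158 mm tall, with a clear opening 995 mm wide between their inner faces. A header 112 mm tall and 99 mm deep lies on top of the jambs and spans the full outside width.

The open box is on top of the table. The door frame is against the table's +x side, with their −y faces flush.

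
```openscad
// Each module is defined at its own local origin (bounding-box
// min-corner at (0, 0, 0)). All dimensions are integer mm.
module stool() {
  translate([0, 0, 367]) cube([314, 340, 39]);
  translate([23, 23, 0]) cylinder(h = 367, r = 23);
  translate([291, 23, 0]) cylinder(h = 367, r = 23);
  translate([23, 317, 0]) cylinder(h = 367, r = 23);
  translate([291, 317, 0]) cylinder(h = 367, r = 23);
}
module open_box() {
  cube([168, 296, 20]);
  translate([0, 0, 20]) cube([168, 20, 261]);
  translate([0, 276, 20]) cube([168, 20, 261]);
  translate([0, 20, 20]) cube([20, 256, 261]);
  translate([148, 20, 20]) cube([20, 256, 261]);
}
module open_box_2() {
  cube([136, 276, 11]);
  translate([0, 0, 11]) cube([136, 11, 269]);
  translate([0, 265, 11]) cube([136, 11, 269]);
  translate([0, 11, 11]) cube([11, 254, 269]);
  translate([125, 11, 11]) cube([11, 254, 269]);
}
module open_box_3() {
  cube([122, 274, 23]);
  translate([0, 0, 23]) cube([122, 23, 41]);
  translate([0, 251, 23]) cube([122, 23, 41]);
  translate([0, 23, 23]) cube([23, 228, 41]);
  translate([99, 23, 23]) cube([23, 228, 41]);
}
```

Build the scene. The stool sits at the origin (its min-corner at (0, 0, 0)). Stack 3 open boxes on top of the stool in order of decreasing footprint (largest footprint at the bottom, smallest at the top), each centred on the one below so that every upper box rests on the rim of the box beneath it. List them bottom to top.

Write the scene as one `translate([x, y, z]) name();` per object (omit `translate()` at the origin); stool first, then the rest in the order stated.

stool();
translate([73, 22, 406]) open_box();
translate([89, 32, 687]) open_box_2();
translate([96, 33, 967]) open_box_3();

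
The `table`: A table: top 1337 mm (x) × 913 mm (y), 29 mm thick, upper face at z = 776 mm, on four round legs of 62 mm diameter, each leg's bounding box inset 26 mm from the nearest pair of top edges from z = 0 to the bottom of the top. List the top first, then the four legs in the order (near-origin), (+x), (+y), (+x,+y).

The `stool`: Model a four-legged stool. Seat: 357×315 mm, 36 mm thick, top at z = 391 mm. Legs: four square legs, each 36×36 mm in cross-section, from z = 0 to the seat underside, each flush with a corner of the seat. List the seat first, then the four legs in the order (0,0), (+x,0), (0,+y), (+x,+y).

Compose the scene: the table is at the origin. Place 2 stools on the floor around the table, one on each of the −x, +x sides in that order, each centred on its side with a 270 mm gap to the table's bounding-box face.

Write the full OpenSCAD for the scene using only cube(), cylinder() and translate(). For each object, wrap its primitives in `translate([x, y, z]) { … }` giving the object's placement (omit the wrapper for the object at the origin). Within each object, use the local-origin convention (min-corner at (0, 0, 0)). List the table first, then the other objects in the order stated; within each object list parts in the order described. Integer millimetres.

translate([0, 0, 747]) cube([1337, 913, 29]);
translate([57, 57, 0]) cylinder(h = 747, r = 31);
translate([1280, 57, 0]) cylinder(h = 747, r = 31);
translate([57, 856, 0]) cylinder(h = 747, r = 31);
translate([1280, 856, 0]) cylinder(h = 747, r = 31);
translate([-627, 299, 0]) {
  translate([0, 0, 355]) cube([357, 315, 36]);
  cube([36, 36, 355]);
  translate([321, 0, 0]) cube([36, 36, 355]);
  translate([0, 279, 0]) cube([36, 36, 355]);
  translate([321, 279, 0]) cube([36, 36, 355]);
}
translate([1607, 299, 0]) {
  translate([0, 0, 355]) cube([357, 315, 36]);
  cube([36, 36, 355]);
  translate([321, 0, 0]) cube([36, 36, 355]);
  translate([0, 279, 0]) cube([36, 36, 355]);
  translate([321, 279, 0]) cube([36, 36, 355]);
}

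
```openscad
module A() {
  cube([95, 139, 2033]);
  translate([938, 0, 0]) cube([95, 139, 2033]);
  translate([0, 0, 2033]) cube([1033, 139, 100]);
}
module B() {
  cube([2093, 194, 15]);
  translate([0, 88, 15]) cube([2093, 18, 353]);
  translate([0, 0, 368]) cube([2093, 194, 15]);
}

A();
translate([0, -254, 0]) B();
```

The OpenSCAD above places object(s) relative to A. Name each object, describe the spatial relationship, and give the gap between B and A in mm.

A is a door frame. B is an I-beam. The I-beam is on the floor beside the door frame on its −y side. The gap between the I-beam and the door frame is 60 mm.

The I-beam's nearest face is 60 mm from the door frame's −y face.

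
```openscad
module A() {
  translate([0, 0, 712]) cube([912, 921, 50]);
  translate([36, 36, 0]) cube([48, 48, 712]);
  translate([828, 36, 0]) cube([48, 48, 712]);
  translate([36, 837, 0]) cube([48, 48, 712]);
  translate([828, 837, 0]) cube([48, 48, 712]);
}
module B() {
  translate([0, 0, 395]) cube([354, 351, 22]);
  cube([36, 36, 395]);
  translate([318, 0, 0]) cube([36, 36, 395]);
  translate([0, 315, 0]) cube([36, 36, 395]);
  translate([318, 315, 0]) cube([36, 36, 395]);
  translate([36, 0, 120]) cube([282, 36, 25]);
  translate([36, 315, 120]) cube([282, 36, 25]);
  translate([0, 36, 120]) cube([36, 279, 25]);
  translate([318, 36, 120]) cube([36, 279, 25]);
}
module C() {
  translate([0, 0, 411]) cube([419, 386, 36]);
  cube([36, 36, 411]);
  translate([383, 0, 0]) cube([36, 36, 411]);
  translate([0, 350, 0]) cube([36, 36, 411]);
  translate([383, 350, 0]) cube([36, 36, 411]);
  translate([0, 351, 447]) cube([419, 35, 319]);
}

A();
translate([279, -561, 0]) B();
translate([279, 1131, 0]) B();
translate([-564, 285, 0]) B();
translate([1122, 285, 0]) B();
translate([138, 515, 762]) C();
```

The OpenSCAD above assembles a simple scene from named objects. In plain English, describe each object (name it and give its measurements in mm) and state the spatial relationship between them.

A is a table with a 912×921 mm rectangular top, 50 mm thick, top surface at z = 762 mm, supported by four 48×48 mm square legs, each inset 36 mm from the nearest pair of top edges, running from the floor.

B is a four-legged stool. The seat is a 354×351×22 mm slab whose top surface is at z = 417 mm; four square legs, each 36×36 mm in cross-section, run from the floor (z = 0) to the underside of the seat, each flush with a corner of the seat. Four stretchers, 36 mm wide and 25 mm tall, connect adjacent legs with their undersides at z = 120 mm, each running between the inner faces of the legs it joins and aligned with the legs' outer faces on the other axis.

C is a chair: 419×386 mm seat, 36 mm thick, top at z = 447 mm, on four 36 mm square corner legs flush with the seat edges. A 35 mm thick backrest slab spans the full seat width, extending 319 mm above the seat top, its back face flush with the seat's +y edge.

Four stools sit around the table at the −y, +y, −x, +x sides. The chair is on top of the table.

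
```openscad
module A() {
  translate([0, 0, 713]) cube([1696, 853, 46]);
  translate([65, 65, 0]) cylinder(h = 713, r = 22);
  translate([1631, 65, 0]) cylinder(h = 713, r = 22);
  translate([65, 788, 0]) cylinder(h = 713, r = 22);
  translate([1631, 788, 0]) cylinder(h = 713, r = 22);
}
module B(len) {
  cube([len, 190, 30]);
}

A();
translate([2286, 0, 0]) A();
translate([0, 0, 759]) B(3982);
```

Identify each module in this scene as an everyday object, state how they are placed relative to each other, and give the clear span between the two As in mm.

Second table starts at x = 2286; first ends at x = 1696; clear span = 2286 − 1696 = 590 mm.

A is a table. B is a beam. A beam spans the tops of two tables. The clear span between the two tables is 590 mm.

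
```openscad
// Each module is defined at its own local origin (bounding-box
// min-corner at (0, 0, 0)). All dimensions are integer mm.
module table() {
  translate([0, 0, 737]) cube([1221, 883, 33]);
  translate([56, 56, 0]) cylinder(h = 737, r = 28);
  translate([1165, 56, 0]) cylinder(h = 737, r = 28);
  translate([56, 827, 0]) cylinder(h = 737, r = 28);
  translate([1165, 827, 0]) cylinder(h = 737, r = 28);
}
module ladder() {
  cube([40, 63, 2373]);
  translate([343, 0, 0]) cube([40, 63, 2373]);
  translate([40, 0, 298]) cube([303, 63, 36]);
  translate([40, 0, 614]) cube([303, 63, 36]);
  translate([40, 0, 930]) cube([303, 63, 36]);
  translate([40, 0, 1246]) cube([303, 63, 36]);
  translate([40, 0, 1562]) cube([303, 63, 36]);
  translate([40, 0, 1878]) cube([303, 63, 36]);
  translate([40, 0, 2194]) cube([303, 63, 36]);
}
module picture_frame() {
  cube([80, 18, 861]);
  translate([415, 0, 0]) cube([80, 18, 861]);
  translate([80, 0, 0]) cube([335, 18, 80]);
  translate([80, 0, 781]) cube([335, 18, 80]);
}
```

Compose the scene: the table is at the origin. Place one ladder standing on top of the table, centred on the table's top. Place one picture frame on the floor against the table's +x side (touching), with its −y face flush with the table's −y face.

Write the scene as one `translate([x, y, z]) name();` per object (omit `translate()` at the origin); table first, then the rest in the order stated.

table();
translate([419, 410, 770]) ladder();
translate([1221, 0, 0]) picture_frame();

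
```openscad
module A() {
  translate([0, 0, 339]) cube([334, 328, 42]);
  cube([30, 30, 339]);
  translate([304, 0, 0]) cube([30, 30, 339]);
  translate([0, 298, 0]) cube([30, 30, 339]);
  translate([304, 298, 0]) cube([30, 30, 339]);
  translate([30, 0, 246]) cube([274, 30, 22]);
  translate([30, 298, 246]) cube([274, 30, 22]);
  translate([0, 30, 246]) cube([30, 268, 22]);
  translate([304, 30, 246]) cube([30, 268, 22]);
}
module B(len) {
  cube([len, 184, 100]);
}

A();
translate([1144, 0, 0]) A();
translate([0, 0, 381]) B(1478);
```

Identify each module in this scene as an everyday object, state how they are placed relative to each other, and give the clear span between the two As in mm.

Second stool starts at x = 1144; first ends at x = 334; clear span = 1144 − 334 = 810 mm.

A is a stool. B is a beam. A beam spans the tops of two stools. The clear span between the two stools is 810 mm.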